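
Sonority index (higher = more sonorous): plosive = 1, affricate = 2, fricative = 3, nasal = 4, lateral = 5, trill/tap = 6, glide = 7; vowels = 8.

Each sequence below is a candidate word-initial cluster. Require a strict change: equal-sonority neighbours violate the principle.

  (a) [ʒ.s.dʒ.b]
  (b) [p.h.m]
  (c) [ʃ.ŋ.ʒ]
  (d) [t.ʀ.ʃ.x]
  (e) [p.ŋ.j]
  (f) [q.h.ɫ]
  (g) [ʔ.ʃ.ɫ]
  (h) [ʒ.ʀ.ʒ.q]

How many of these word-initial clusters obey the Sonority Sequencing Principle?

(a) 3-3-2-1 → violates
(b) 1-3-4 → obeys
(c) 3-4-3 → violates
(d) 1-6-3-3 → violates
(e) 1-4-7 → obeys
(f) 1-3-5 → obeys
(g) 1-3-5 → obeys
(h) 3-6-3-1 → violates

4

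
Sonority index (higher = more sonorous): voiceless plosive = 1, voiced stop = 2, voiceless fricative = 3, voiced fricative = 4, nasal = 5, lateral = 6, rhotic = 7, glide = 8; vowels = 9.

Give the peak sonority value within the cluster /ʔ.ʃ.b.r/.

7

/ʔ/ is a voiceless plosive (sonority 1).
/ʃ/ is a voiceless fricative (sonority 3).
/b/ is a voiced stop (sonority 2).
/r/ is a rhotic (sonority 7).
The maximum is 7.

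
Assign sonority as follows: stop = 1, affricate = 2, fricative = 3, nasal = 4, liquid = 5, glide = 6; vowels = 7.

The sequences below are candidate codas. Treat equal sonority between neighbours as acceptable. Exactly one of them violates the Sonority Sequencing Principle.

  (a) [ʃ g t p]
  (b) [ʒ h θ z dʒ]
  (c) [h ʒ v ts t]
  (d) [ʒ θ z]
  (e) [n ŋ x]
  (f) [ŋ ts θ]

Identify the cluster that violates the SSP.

(a) [ʃ g t p]: profile 3-1-1-1 — obeys.
(b) [ʒ h θ z dʒ]: profile 3-3-3-3-2 — obeys.
(c) [h ʒ v ts t]: profile 3-3-3-2-1 — obeys.
(d) [ʒ θ z]: profile 3-3-3 — obeys.
(e) [n ŋ x]: profile 4-4-3 — obeys.
(f) [ŋ ts θ]: profile 4-2-3 — violates.

f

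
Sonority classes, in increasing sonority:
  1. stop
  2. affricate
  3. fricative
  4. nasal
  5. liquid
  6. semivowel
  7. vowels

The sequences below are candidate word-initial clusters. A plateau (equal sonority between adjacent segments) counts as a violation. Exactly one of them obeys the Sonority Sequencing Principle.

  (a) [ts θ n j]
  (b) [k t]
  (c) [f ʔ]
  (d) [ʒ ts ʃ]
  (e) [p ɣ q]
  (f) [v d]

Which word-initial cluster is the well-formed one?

(a) 2-3-4-6 → obeys
(b) 1-1 → violates
(c) 3-1 → violates
(d) 3-2-3 → violates
(e) 1-3-1 → violates
(f) 3-1 → violates

a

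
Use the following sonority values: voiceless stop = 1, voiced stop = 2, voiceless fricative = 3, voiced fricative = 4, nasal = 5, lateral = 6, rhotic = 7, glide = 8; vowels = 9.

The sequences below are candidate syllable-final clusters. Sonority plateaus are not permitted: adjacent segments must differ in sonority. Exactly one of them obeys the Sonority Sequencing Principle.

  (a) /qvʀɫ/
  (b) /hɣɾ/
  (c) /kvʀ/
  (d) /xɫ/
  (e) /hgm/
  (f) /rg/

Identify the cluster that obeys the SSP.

(a) /qvʀɫ/: profile 1-4-7-6 — violates.
(b) /hɣɾ/: profile 3-4-7 — violates.
(c) /kvʀ/: profile 1-4-7 — violates.
(d) /xɫ/: profile 3-6 — violates.
(e) /hgm/: profile 3-2-5 — violates.
(f) /rg/: profile 7-2 — obeys.

f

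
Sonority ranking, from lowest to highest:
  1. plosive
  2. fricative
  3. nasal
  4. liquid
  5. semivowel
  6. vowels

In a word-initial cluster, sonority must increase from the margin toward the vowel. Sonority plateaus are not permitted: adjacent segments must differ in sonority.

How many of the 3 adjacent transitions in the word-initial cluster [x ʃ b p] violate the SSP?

/x/: fricative = 2.
/ʃ/: fricative = 2.
/b/: plosive = 1.
/p/: plosive = 1.
/x/→/ʃ/: 2→2 (plateau) — violation.
/ʃ/→/b/: 2→1 (does not rise) — violation.
/b/→/p/: 1→1 (plateau) — violation.

3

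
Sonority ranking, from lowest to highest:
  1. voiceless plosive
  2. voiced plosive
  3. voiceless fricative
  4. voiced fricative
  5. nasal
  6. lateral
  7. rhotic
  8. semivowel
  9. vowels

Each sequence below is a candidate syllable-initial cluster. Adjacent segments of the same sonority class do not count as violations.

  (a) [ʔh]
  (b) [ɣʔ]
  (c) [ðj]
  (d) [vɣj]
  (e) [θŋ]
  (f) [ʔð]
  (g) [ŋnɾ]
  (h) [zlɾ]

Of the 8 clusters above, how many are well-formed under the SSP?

7

(a) [ʔh]: profile 1-3 — obeys.
(b) [ɣʔ]: profile 4-1 — violates.
(c) [ðj]: profile 4-8 — obeys.
(d) [vɣj]: profile 4-4-8 — obeys.
(e) [θŋ]: profile 3-5 — obeys.
(f) [ʔð]: profile 1-4 — obeys.
(g) [ŋnɾ]: profile 5-5-7 — obeys.
(h) [zlɾ]: profile 4-6-7 — obeys.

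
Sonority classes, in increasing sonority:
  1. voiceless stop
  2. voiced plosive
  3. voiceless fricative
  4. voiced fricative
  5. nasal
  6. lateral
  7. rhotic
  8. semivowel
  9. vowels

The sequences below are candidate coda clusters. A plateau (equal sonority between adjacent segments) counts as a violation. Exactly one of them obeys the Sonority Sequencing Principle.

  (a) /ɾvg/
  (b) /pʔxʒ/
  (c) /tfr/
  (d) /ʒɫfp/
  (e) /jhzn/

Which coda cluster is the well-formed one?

a

(a) /ɾvg/: profile 7-4-2 — obeys.
(b) /pʔxʒ/: profile 1-1-3-4 — violates.
(c) /tfr/: profile 1-3-7 — violates.
(d) /ʒɫfp/: profile 4-6-3-1 — violates.
(e) /jhzn/: profile 8-3-4-5 — violates.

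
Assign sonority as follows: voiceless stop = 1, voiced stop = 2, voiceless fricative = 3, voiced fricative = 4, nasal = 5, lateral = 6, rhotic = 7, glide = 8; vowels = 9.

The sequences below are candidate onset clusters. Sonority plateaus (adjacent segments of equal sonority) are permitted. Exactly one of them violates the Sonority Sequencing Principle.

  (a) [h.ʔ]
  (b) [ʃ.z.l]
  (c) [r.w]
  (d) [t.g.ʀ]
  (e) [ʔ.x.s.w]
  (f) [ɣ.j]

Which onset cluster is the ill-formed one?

a

(a) [h.ʔ]: profile 3-1 — violates.
(b) [ʃ.z.l]: profile 3-4-6 — obeys.
(c) [r.w]: profile 7-8 — obeys.
(d) [t.g.ʀ]: profile 1-2-7 — obeys.
(e) [ʔ.x.s.w]: profile 1-3-3-8 — obeys.
(f) [ɣ.j]: profile 4-8 — obeys.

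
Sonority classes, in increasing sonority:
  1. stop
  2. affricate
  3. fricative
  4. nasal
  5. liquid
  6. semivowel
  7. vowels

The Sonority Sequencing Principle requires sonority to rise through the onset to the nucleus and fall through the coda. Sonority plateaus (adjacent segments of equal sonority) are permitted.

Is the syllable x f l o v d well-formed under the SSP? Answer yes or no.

Onset: /x/ is a fricative (sonority 3), /f/ is a fricative (sonority 3), /l/ is a liquid (sonority 5); then the nucleus /o/ (sonority 7).
Onset profile 3-3-5-7 — rises to the nucleus.
Coda: /v/ is a fricative (sonority 3), /d/ is a stop (sonority 1).
Coda profile 7-3-1 — falls from the nucleus.

yes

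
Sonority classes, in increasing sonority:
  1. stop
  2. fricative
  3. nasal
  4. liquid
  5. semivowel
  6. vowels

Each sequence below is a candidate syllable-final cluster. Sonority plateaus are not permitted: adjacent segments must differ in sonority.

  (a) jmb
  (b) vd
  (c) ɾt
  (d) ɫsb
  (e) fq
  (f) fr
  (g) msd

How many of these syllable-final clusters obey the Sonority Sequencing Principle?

(a) jmb: profile 5-3-1 — obeys.
(b) vd: profile 2-1 — obeys.
(c) ɾt: profile 4-1 — obeys.
(d) ɫsb: profile 4-2-1 — obeys.
(e) fq: profile 2-1 — obeys.
(f) fr: profile 2-4 — violates.
(g) msd: profile 3-2-1 — obeys.

6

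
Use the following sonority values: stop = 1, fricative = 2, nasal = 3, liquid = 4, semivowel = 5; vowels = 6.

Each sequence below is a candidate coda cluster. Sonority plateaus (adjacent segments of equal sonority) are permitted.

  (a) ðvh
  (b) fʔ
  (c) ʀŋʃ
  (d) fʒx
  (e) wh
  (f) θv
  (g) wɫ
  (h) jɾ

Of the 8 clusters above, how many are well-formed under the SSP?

8

(a) ðvh: profile 2-2-2 — obeys.
(b) fʔ: profile 2-1 — obeys.
(c) ʀŋʃ: profile 4-3-2 — obeys.
(d) fʒx: profile 2-2-2 — obeys.
(e) wh: profile 5-2 — obeys.
(f) θv: profile 2-2 — obeys.
(g) wɫ: profile 5-4 — obeys.
(h) jɾ: profile 5-4 — obeys.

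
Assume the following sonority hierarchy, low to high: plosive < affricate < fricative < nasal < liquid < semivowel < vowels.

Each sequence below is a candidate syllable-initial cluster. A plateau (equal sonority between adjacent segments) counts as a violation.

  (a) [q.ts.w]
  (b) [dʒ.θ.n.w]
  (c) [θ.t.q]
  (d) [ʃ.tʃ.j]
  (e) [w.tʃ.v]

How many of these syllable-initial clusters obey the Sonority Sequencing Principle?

2

(a) 1-2-6 → obeys
(b) 2-3-4-6 → obeys
(c) 3-1-1 → violates
(d) 3-2-6 → violates
(e) 6-2-3 → violates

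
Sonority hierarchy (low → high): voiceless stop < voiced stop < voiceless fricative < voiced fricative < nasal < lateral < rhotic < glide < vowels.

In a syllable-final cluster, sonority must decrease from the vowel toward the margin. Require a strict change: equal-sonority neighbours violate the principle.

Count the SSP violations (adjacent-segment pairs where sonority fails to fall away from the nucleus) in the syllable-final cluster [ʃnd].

1

/ʃ/: voiceless fricative = 3.
/n/: nasal = 5.
/d/: voiced stop = 2.
/ʃ/→/n/: 3→5 (does not fall) — violation.
/n/→/d/: 5→2 (falls) — ok.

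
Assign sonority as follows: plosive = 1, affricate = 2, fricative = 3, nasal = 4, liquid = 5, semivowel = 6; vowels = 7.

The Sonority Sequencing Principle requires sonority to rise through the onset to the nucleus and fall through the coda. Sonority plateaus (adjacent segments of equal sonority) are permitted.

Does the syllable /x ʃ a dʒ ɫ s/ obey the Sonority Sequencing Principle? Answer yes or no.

Onset: /x/ is a fricative (sonority 3), /ʃ/ is a fricative (sonority 3); then the nucleus /a/ (sonority 7).
Onset profile 3-3-7 — rises to the nucleus.
Coda: /dʒ/ is an affricate (sonority 2), /ɫ/ is a liquid (sonority 5), /s/ is a fricative (sonority 3).
Coda profile 7-2-5-3 — does not fall throughout.

no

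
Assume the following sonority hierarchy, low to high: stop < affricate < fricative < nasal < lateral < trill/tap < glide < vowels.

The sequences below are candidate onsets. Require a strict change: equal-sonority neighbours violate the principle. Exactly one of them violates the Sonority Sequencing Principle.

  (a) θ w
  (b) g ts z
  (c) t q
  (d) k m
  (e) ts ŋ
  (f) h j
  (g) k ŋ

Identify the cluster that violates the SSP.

(a) sonority 3-7: well-formed.
(b) sonority 1-2-3: well-formed.
(c) sonority 1-1: ill-formed.
(d) sonority 1-4: well-formed.
(e) sonority 2-4: well-formed.
(f) sonority 3-7: well-formed.
(g) sonority 1-4: well-formed.

c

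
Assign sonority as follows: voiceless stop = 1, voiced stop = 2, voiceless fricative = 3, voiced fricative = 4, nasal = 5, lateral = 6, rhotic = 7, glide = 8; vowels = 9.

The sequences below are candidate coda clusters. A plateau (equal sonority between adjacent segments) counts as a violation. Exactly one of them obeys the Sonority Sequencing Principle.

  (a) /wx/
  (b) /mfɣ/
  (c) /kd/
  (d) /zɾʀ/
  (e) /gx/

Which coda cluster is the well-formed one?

(a) 8-3 → obeys
(b) 5-3-4 → violates
(c) 1-2 → violates
(d) 4-7-7 → violates
(e) 2-3 → violates

a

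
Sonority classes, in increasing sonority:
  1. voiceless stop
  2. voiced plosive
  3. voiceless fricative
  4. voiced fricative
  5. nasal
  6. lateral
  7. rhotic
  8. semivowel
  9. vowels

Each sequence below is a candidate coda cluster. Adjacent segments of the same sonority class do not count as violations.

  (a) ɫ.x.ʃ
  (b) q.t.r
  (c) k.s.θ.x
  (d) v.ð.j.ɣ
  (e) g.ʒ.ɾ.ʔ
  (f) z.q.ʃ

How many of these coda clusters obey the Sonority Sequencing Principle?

(a) sonority 6-3-3: well-formed.
(b) sonority 1-1-7: ill-formed.
(c) sonority 1-3-3-3: ill-formed.
(d) sonority 4-4-8-4: ill-formed.
(e) sonority 2-4-7-1: ill-formed.
(f) sonority 4-1-3: ill-formed.

1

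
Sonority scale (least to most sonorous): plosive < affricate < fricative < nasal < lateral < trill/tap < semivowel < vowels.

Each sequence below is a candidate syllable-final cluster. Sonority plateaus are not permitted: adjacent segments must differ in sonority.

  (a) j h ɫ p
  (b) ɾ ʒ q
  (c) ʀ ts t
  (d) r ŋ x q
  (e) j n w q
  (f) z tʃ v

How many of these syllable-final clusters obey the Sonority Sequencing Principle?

(a) sonority 7-3-5-1: ill-formed.
(b) sonority 6-3-1: well-formed.
(c) sonority 6-2-1: well-formed.
(d) sonority 6-4-3-1: well-formed.
(e) sonority 7-4-7-1: ill-formed.
(f) sonority 3-2-3: ill-formed.

3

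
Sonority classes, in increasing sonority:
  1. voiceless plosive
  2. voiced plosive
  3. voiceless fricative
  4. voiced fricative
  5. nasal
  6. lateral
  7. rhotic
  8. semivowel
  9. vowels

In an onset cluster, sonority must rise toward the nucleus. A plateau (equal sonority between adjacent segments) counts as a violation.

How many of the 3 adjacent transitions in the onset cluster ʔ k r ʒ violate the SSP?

/ʔ/ is a voiceless plosive (sonority 1).
/k/ is a voiceless plosive (sonority 1).
/r/ is a rhotic (sonority 7).
/ʒ/ is a voiced fricative (sonority 4).
/ʔ/→/k/: 1→1 (plateau) — violation.
/k/→/r/: 1→7 (rises) — ok.
/r/→/ʒ/: 7→4 (does not rise) — violation.

2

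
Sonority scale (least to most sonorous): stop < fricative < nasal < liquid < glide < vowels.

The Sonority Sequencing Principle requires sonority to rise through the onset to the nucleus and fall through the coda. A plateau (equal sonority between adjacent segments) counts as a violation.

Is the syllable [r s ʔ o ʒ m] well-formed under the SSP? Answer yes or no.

no

Onset: /r/ is a liquid (sonority 4), /s/ is a fricative (sonority 2), /ʔ/ is a stop (sonority 1); then the nucleus /o/ (sonority 6).
Onset profile 4-2-1-6 — does not strictly rise throughout.
Coda: /ʒ/ is a fricative (sonority 2), /m/ is a nasal (sonority 3).
Coda profile 6-2-3 — does not strictly fall throughout.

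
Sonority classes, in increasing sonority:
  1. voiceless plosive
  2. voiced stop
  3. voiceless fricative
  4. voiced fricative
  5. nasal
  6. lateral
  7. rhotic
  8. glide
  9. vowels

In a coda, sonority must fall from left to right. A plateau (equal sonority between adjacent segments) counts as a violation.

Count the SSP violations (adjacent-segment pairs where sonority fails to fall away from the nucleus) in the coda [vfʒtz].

/v/ is a voiced fricative (sonority 4).
/f/ is a voiceless fricative (sonority 3).
/ʒ/ is a voiced fricative (sonority 4).
/t/ is a voiceless plosive (sonority 1).
/z/ is a voiced fricative (sonority 4).
/v/→/f/: 4→3 (falls) — ok.
/f/→/ʒ/: 3→4 (does not fall) — violation.
/ʒ/→/t/: 4→1 (falls) — ok.
/t/→/z/: 1→4 (does not fall) — violation.

2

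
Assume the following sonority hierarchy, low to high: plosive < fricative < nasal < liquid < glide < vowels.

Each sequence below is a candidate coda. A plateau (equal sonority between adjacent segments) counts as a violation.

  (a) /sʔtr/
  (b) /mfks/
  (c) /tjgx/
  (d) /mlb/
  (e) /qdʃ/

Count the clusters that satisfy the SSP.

(a) 2-1-1-4 → violates
(b) 3-2-1-2 → violates
(c) 1-5-1-2 → violates
(d) 3-4-1 → violates
(e) 1-1-2 → violates

0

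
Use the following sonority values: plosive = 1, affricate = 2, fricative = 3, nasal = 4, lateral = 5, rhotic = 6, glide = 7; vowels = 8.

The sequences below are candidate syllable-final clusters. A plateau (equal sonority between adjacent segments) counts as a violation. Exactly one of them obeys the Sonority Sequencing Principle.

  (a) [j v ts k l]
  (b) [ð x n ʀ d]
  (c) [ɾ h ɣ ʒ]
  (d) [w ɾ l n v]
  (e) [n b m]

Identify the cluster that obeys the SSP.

d

(a) sonority 7-3-2-1-5: ill-formed.
(b) sonority 3-3-4-6-1: ill-formed.
(c) sonority 6-3-3-3: ill-formed.
(d) sonority 7-6-5-4-3: well-formed.
(e) sonority 4-1-4: ill-formed.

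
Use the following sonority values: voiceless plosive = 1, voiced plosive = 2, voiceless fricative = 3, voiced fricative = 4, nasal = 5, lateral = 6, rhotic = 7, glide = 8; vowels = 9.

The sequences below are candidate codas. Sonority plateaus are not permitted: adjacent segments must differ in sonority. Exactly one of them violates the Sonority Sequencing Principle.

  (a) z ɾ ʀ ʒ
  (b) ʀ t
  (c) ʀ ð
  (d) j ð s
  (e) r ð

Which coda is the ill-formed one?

(a) sonority 4-7-7-4: ill-formed.
(b) sonority 7-1: well-formed.
(c) sonority 7-4: well-formed.
(d) sonority 8-4-3: well-formed.
(e) sonority 7-4: well-formed.

a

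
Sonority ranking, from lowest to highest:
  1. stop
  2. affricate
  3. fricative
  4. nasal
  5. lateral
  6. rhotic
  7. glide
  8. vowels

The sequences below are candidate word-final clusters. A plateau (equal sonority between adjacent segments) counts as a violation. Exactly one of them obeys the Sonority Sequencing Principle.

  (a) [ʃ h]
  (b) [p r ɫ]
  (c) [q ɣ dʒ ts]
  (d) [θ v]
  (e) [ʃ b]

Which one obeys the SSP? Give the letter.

e

(a) [ʃ h]: profile 3-3 — violates.
(b) [p r ɫ]: profile 1-6-5 — violates.
(c) [q ɣ dʒ ts]: profile 1-3-2-2 — violates.
(d) [θ v]: profile 3-3 — violates.
(e) [ʃ b]: profile 3-1 — obeys.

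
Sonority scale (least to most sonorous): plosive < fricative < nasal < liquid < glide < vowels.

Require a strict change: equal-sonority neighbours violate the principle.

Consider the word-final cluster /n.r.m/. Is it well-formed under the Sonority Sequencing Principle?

no

/n/ — nasal, sonority 3.
/r/ — liquid, sonority 4.
/m/ — nasal, sonority 3.
The profile is 3-4-3. Between /n/ (3) and /r/ (4) sonority does not fall, so the cluster violates the SSP.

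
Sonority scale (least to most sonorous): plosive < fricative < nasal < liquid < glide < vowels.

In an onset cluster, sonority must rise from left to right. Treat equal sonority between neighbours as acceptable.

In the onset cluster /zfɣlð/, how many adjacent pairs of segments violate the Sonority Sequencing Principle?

1

/z/ is a fricative (sonority 2).
/f/ is a fricative (sonority 2).
/ɣ/ is a fricative (sonority 2).
/l/ is a liquid (sonority 4).
/ð/ is a fricative (sonority 2).
/z/→/f/: 2→2 (plateau, allowed) — ok.
/f/→/ɣ/: 2→2 (plateau, allowed) — ok.
/ɣ/→/l/: 2→4 (rises) — ok.
/l/→/ð/: 4→2 (does not rise) — violation.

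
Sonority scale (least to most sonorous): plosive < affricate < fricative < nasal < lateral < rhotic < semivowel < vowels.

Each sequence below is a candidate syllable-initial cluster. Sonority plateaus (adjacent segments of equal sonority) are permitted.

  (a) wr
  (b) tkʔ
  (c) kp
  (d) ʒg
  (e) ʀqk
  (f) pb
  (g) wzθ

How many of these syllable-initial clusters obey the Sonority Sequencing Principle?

3

(a) sonority 7-6: ill-formed.
(b) sonority 1-1-1: well-formed.
(c) sonority 1-1: well-formed.
(d) sonority 3-1: ill-formed.
(e) sonority 6-1-1: ill-formed.
(f) sonority 1-1: well-formed.
(g) sonority 7-3-3: ill-formed.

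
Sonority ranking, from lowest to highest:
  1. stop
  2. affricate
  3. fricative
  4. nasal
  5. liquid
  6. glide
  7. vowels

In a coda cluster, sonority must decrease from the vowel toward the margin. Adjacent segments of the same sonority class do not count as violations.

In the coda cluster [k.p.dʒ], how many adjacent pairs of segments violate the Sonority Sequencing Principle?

/k/ — stop, sonority 1.
/p/ — stop, sonority 1.
/dʒ/ — affricate, sonority 2.
/k/→/p/: 1→1 (plateau, allowed) — ok.
/p/→/dʒ/: 1→2 (does not fall) — violation.

1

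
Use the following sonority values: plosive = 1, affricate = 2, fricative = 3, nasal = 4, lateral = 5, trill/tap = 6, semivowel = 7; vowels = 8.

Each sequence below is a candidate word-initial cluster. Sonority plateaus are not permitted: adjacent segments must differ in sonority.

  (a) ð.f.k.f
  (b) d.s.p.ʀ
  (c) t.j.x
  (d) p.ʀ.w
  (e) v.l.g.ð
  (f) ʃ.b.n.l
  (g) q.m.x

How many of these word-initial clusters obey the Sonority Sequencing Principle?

1

(a) ð.f.k.f: profile 3-3-1-3 — violates.
(b) d.s.p.ʀ: profile 1-3-1-6 — violates.
(c) t.j.x: profile 1-7-3 — violates.
(d) p.ʀ.w: profile 1-6-7 — obeys.
(e) v.l.g.ð: profile 3-5-1-3 — violates.
(f) ʃ.b.n.l: profile 3-1-4-5 — violates.
(g) q.m.x: profile 1-4-3 — violates.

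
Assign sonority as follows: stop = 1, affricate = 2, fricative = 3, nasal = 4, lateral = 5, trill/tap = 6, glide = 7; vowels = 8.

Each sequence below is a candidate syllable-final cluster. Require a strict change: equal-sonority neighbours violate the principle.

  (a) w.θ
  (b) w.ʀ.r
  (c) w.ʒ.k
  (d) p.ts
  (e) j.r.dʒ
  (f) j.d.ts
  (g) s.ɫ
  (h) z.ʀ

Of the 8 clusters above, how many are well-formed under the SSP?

(a) 7-3 → obeys
(b) 7-6-6 → violates
(c) 7-3-1 → obeys
(d) 1-2 → violates
(e) 7-6-2 → obeys
(f) 7-1-2 → violates
(g) 3-5 → violates
(h) 3-6 → violates

3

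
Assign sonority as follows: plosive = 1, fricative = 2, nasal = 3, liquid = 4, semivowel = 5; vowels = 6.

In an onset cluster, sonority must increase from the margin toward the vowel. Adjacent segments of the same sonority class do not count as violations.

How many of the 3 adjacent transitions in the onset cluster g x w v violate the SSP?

1

/g/ is a plosive (sonority 1).
/x/ is a fricative (sonority 2).
/w/ is a semivowel (sonority 5).
/v/ is a fricative (sonority 2).
/g/→/x/: 1→2 (rises) — ok.
/x/→/w/: 2→5 (rises) — ok.
/w/→/v/: 5→2 (does not rise) — violation.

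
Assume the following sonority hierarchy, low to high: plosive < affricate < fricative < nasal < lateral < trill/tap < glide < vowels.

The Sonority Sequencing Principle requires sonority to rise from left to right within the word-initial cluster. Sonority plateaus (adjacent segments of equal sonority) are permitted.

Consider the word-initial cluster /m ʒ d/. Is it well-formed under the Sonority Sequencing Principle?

no

/m/ is a nasal (sonority 4).
/ʒ/ is a fricative (sonority 3).
/d/ is a plosive (sonority 1).
The profile is 4-3-1. Between /m/ (4) and /ʒ/ (3) sonority does not rise, so the cluster violates the SSP.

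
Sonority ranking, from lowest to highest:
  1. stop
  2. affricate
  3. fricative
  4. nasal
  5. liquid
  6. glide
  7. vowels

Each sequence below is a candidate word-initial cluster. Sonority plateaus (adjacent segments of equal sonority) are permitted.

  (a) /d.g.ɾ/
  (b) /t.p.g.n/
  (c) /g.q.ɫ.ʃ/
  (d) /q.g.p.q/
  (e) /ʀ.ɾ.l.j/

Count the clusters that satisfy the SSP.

4

(a) sonority 1-1-5: well-formed.
(b) sonority 1-1-1-4: well-formed.
(c) sonority 1-1-5-3: ill-formed.
(d) sonority 1-1-1-1: well-formed.
(e) sonority 5-5-5-6: well-formed.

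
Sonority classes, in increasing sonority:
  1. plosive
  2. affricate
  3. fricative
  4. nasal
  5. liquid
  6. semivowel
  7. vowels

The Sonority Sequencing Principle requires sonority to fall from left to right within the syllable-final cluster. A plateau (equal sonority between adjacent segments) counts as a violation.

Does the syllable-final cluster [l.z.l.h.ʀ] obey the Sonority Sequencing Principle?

no

/l/: liquid = 5.
/z/: fricative = 3.
/l/: liquid = 5.
/h/: fricative = 3.
/ʀ/: liquid = 5.
The profile is 5-3-5-3-5. Between /z/ (3) and /l/ (5) sonority does not fall, so the cluster violates the SSP.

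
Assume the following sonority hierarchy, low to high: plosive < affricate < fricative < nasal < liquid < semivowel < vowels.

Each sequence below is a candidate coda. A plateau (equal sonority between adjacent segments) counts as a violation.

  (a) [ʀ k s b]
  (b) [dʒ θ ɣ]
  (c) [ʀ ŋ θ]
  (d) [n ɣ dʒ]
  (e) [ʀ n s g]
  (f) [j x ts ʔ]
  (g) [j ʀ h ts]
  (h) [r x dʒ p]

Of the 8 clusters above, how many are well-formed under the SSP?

(a) [ʀ k s b]: profile 5-1-3-1 — violates.
(b) [dʒ θ ɣ]: profile 2-3-3 — violates.
(c) [ʀ ŋ θ]: profile 5-4-3 — obeys.
(d) [n ɣ dʒ]: profile 4-3-2 — obeys.
(e) [ʀ n s g]: profile 5-4-3-1 — obeys.
(f) [j x ts ʔ]: profile 6-3-2-1 — obeys.
(g) [j ʀ h ts]: profile 6-5-3-2 — obeys.
(h) [r x dʒ p]: profile 5-3-2-1 — obeys.

6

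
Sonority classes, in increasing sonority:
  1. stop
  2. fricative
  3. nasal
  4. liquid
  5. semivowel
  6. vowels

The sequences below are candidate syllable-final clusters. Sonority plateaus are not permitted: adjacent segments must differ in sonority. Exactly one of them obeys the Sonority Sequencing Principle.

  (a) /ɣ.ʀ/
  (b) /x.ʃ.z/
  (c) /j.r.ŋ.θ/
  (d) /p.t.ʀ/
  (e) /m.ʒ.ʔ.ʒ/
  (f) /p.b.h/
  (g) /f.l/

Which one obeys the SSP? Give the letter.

(a) 2-4 → violates
(b) 2-2-2 → violates
(c) 5-4-3-2 → obeys
(d) 1-1-4 → violates
(e) 3-2-1-2 → violates
(f) 1-1-2 → violates
(g) 2-4 → violates

c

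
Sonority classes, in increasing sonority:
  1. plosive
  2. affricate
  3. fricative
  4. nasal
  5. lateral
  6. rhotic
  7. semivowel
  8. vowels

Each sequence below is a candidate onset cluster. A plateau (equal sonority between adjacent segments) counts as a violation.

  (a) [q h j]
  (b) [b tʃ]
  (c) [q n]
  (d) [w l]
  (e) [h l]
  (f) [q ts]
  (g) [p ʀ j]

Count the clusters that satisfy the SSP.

6

(a) sonority 1-3-7: well-formed.
(b) sonority 1-2: well-formed.
(c) sonority 1-4: well-formed.
(d) sonority 7-5: ill-formed.
(e) sonority 3-5: well-formed.
(f) sonority 1-2: well-formed.
(g) sonority 1-6-7: well-formed.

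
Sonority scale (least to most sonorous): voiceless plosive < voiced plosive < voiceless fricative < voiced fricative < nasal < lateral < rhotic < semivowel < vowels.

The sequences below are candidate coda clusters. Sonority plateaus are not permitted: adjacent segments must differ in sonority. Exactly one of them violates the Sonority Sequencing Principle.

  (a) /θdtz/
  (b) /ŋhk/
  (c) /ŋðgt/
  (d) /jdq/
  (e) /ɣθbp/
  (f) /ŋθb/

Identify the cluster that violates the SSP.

a

(a) sonority 3-2-1-4: ill-formed.
(b) sonority 5-3-1: well-formed.
(c) sonority 5-4-2-1: well-formed.
(d) sonority 8-2-1: well-formed.
(e) sonority 4-3-2-1: well-formed.
(f) sonority 5-3-2: well-formed.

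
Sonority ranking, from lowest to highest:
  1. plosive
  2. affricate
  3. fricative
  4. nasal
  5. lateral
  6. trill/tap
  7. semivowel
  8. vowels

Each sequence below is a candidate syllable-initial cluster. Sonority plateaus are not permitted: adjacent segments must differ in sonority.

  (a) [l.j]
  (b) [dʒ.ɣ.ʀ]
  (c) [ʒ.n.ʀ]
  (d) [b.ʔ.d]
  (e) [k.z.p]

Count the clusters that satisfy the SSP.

3

(a) sonority 5-7: well-formed.
(b) sonority 2-3-6: well-formed.
(c) sonority 3-4-6: well-formed.
(d) sonority 1-1-1: ill-formed.
(e) sonority 1-3-1: ill-formed.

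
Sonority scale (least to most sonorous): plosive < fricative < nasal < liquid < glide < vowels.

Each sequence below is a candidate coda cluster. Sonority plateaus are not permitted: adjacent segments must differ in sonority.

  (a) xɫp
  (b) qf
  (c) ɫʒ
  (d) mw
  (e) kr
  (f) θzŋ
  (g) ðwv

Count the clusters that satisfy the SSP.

1

(a) sonority 2-4-1: ill-formed.
(b) sonority 1-2: ill-formed.
(c) sonority 4-2: well-formed.
(d) sonority 3-5: ill-formed.
(e) sonority 1-4: ill-formed.
(f) sonority 2-2-3: ill-formed.
(g) sonority 2-5-2: ill-formed.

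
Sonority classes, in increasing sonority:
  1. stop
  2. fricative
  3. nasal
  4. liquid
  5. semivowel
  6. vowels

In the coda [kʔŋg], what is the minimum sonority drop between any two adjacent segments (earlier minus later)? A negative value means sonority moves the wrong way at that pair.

/k/ — stop, sonority 1.
/ʔ/ — stop, sonority 1.
/ŋ/ — nasal, sonority 3.
/g/ — stop, sonority 1.
/k/→/ʔ/: change +0.
/ʔ/→/ŋ/: change -2.
/ŋ/→/g/: change +2.
Minimum = -2.

-2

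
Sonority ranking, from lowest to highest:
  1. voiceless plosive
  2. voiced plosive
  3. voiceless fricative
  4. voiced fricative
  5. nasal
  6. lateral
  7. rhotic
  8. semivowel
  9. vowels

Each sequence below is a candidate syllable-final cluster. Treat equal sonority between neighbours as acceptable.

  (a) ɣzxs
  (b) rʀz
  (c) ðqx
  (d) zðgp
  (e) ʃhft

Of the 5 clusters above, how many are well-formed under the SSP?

4

(a) ɣzxs: profile 4-4-3-3 — obeys.
(b) rʀz: profile 7-7-4 — obeys.
(c) ðqx: profile 4-1-3 — violates.
(d) zðgp: profile 4-4-2-1 — obeys.
(e) ʃhft: profile 3-3-3-1 — obeys.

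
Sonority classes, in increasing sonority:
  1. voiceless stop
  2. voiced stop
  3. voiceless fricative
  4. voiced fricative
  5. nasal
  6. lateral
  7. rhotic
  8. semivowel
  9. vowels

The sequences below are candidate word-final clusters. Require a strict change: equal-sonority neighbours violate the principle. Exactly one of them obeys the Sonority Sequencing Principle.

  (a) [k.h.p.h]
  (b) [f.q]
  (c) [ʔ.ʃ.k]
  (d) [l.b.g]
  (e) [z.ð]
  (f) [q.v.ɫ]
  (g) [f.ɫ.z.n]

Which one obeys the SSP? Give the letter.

(a) sonority 1-3-1-3: ill-formed.
(b) sonority 3-1: well-formed.
(c) sonority 1-3-1: ill-formed.
(d) sonority 6-2-2: ill-formed.
(e) sonority 4-4: ill-formed.
(f) sonority 1-4-6: ill-formed.
(g) sonority 3-6-4-5: ill-formed.

b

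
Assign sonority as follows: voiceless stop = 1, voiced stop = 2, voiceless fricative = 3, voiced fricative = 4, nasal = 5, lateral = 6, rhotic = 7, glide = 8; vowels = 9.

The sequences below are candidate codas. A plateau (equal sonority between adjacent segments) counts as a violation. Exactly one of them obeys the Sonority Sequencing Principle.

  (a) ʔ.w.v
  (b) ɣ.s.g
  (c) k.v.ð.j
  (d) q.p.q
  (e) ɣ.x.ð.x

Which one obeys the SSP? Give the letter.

b

(a) ʔ.w.v: profile 1-8-4 — violates.
(b) ɣ.s.g: profile 4-3-2 — obeys.
(c) k.v.ð.j: profile 1-4-4-8 — violates.
(d) q.p.q: profile 1-1-1 — violates.
(e) ɣ.x.ð.x: profile 4-3-4-3 — violates.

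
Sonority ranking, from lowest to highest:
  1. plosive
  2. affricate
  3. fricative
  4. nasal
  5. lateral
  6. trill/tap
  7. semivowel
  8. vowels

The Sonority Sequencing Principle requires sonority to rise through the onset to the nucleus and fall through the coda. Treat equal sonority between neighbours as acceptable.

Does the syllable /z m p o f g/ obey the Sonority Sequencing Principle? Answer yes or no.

Onset: /z/ is a fricative (sonority 3), /m/ is a nasal (sonority 4), /p/ is a plosive (sonority 1); then the nucleus /o/ (sonority 8).
Onset profile 3-4-1-8 — does not rise throughout.
Coda: /f/ is a fricative (sonority 3), /g/ is a plosive (sonority 1).
Coda profile 8-3-1 — falls from the nucleus.

no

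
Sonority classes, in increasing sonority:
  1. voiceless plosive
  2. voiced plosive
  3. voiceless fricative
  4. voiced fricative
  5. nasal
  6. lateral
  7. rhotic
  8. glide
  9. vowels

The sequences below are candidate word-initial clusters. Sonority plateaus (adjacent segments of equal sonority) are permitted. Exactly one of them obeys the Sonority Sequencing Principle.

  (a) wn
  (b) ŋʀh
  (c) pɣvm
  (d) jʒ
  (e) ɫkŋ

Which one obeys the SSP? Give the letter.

c

(a) sonority 8-5: ill-formed.
(b) sonority 5-7-3: ill-formed.
(c) sonority 1-4-4-5: well-formed.
(d) sonority 8-4: ill-formed.
(e) sonority 6-1-5: ill-formed.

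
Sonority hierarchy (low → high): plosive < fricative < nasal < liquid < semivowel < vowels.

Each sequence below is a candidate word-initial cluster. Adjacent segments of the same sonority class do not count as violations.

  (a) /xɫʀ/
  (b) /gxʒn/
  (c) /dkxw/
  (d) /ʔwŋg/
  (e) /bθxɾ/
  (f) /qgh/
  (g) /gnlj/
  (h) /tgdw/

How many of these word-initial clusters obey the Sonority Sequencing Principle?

7

(a) /xɫʀ/: profile 2-4-4 — obeys.
(b) /gxʒn/: profile 1-2-2-3 — obeys.
(c) /dkxw/: profile 1-1-2-5 — obeys.
(d) /ʔwŋg/: profile 1-5-3-1 — violates.
(e) /bθxɾ/: profile 1-2-2-4 — obeys.
(f) /qgh/: profile 1-1-2 — obeys.
(g) /gnlj/: profile 1-3-4-5 — obeys.
(h) /tgdw/: profile 1-1-1-5 — obeys.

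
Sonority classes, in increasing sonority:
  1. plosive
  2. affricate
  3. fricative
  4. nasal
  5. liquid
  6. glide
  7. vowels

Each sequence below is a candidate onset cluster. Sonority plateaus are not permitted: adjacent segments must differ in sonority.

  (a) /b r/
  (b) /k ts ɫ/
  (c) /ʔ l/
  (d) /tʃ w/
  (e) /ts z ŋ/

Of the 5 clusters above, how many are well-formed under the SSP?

5

(a) /b r/: profile 1-5 — obeys.
(b) /k ts ɫ/: profile 1-2-5 — obeys.
(c) /ʔ l/: profile 1-5 — obeys.
(d) /tʃ w/: profile 2-6 — obeys.
(e) /ts z ŋ/: profile 2-3-4 — obeys.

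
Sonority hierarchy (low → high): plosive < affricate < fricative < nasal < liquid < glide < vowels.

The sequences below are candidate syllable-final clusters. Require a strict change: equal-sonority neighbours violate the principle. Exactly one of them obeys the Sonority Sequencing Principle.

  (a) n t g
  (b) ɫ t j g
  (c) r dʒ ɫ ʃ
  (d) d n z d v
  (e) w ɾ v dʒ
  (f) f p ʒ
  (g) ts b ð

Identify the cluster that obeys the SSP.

e

(a) sonority 4-1-1: ill-formed.
(b) sonority 5-1-6-1: ill-formed.
(c) sonority 5-2-5-3: ill-formed.
(d) sonority 1-4-3-1-3: ill-formed.
(e) sonority 6-5-3-2: well-formed.
(f) sonority 3-1-3: ill-formed.
(g) sonority 2-1-3: ill-formed.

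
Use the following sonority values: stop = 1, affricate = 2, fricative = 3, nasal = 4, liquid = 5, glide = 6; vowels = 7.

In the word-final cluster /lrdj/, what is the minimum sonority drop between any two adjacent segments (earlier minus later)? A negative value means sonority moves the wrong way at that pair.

-5

/l/ is a liquid (sonority 5).
/r/ is a liquid (sonority 5).
/d/ is a stop (sonority 1).
/j/ is a glide (sonority 6).
/l/→/r/: change +0.
/r/→/d/: change +4.
/d/→/j/: change -5.
Minimum = -5.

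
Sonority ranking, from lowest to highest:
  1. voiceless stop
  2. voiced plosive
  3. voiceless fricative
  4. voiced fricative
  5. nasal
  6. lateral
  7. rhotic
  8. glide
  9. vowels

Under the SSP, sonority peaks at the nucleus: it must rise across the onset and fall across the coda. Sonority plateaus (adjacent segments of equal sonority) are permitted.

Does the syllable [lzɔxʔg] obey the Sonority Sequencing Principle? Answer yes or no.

Onset: /l/ is a lateral (sonority 6), /z/ is a voiced fricative (sonority 4); then the nucleus /ɔ/ (sonority 9).
Onset profile 6-4-9 — does not rise throughout.
Coda: /x/ is a voiceless fricative (sonority 3), /ʔ/ is a voiceless stop (sonority 1), /g/ is a voiced plosive (sonority 2).
Coda profile 9-3-1-2 — does not fall throughout.

no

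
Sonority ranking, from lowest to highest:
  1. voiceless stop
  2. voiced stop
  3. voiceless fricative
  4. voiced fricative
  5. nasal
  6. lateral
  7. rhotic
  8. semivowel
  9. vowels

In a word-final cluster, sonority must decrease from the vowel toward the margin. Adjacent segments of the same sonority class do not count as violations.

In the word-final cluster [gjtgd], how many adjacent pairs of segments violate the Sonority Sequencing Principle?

2

/g/ is a voiced stop (sonority 2).
/j/ is a semivowel (sonority 8).
/t/ is a voiceless stop (sonority 1).
/g/ is a voiced stop (sonority 2).
/d/ is a voiced stop (sonority 2).
/g/→/j/: 2→8 (does not fall) — violation.
/j/→/t/: 8→1 (falls) — ok.
/t/→/g/: 1→2 (does not fall) — violation.
/g/→/d/: 2→2 (plateau, allowed) — ok.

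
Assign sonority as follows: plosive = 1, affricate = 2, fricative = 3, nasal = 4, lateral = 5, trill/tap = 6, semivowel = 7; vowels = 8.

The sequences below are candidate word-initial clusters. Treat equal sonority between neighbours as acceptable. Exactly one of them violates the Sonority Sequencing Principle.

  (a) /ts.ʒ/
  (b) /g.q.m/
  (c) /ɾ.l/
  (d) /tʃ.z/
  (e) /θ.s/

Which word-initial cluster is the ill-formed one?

c

(a) /ts.ʒ/: profile 2-3 — obeys.
(b) /g.q.m/: profile 1-1-4 — obeys.
(c) /ɾ.l/: profile 6-5 — violates.
(d) /tʃ.z/: profile 2-3 — obeys.
(e) /θ.s/: profile 3-3 — obeys.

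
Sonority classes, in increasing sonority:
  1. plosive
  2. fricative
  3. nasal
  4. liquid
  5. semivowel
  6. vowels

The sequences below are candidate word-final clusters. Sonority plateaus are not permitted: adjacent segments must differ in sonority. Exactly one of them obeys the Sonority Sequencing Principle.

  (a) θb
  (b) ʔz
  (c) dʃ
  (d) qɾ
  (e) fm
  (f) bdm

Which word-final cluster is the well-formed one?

a

(a) θb: profile 2-1 — obeys.
(b) ʔz: profile 1-2 — violates.
(c) dʃ: profile 1-2 — violates.
(d) qɾ: profile 1-4 — violates.
(e) fm: profile 2-3 — violates.
(f) bdm: profile 1-1-3 — violates.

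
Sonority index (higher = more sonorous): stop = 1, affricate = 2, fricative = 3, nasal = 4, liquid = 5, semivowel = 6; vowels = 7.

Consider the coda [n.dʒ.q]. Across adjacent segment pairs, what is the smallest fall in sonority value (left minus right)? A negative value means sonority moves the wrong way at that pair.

/n/ is a nasal (sonority 4).
/dʒ/ is an affricate (sonority 2).
/q/ is a stop (sonority 1).
/n/→/dʒ/: change +2.
/dʒ/→/q/: change +1.
Minimum = 1.

1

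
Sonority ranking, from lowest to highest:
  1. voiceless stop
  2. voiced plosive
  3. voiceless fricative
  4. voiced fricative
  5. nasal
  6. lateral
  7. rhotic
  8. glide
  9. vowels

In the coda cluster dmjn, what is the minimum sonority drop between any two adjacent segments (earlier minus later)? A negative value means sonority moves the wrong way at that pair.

-3

/d/ — voiced plosive, sonority 2.
/m/ — nasal, sonority 5.
/j/ — glide, sonority 8.
/n/ — nasal, sonority 5.
/d/→/m/: change -3.
/m/→/j/: change -3.
/j/→/n/: change +3.
Minimum = -3.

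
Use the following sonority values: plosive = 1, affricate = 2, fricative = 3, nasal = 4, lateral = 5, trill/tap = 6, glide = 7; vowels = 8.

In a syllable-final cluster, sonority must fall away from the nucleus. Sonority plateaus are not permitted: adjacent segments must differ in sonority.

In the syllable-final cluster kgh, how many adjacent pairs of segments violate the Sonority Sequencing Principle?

/k/ — plosive, sonority 1.
/g/ — plosive, sonority 1.
/h/ — fricative, sonority 3.
/k/→/g/: 1→1 (plateau) — violation.
/g/→/h/: 1→3 (does not fall) — violation.

2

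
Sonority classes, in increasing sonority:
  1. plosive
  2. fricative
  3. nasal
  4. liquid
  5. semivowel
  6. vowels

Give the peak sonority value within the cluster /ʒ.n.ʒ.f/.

/ʒ/: fricative = 2.
/n/: nasal = 3.
/ʒ/: fricative = 2.
/f/: fricative = 2.
The maximum is 3.

3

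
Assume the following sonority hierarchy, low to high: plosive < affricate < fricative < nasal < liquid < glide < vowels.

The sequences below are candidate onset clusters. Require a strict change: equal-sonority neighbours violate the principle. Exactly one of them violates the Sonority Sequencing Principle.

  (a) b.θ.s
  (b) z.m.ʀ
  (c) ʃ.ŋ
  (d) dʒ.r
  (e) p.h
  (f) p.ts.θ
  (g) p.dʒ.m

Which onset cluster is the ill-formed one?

a

(a) 1-3-3 → violates
(b) 3-4-5 → obeys
(c) 3-4 → obeys
(d) 2-5 → obeys
(e) 1-3 → obeys
(f) 1-2-3 → obeys
(g) 1-2-4 → obeys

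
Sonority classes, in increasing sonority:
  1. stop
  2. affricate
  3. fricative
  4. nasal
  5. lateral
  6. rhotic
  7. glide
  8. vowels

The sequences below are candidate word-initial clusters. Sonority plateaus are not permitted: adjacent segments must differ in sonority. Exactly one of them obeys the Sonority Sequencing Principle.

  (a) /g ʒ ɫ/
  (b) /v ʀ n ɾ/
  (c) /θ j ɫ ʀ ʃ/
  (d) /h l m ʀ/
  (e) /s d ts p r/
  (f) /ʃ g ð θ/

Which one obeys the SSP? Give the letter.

a

(a) /g ʒ ɫ/: profile 1-3-5 — obeys.
(b) /v ʀ n ɾ/: profile 3-6-4-6 — violates.
(c) /θ j ɫ ʀ ʃ/: profile 3-7-5-6-3 — violates.
(d) /h l m ʀ/: profile 3-5-4-6 — violates.
(e) /s d ts p r/: profile 3-1-2-1-6 — violates.
(f) /ʃ g ð θ/: profile 3-1-3-3 — violates.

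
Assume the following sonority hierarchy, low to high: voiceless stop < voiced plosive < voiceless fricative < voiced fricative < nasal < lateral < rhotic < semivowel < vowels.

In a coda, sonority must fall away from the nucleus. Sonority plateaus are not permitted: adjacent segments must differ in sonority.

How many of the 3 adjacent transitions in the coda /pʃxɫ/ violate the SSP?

3

/p/: voiceless stop = 1.
/ʃ/: voiceless fricative = 3.
/x/: voiceless fricative = 3.
/ɫ/: lateral = 6.
/p/→/ʃ/: 1→3 (does not fall) — violation.
/ʃ/→/x/: 3→3 (plateau) — violation.
/x/→/ɫ/: 3→6 (does not fall) — violation.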